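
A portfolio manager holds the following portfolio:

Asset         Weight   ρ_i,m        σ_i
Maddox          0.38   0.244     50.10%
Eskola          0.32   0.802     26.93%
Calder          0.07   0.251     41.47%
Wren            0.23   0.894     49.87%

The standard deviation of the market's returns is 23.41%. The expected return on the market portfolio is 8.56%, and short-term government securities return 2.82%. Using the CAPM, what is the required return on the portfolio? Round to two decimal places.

β_Maddox = 0.244 × 50.10% / 23.41% = 0.5222
β_Eskola = 0.802 × 26.93% / 23.41% = 0.9226
β_Calder = 0.251 × 41.47% / 23.41% = 0.4446
β_Wren = 0.894 × 49.87% / 23.41% = 1.9045
β_P = Σ w_i β_i = 0.38×0.5222 + 0.32×0.9226 + 0.07×0.4446 + 0.23×1.9045 = 0.9628
MRP = 8.56% − 2.82% = 5.74%
E(R_P) = R_f + β_P × MRP = 2.82% + 0.9628 × 5.74% = 8.35%

8.35%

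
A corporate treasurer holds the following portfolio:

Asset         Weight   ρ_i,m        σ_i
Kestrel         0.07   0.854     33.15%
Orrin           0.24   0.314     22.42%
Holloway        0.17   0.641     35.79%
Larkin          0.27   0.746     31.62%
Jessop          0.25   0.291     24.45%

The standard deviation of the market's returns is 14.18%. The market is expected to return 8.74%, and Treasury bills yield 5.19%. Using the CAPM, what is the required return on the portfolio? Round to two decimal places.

9.13%

β_Kestrel = 0.854 × 33.15% / 14.18% = 1.9965
β_Orrin = 0.314 × 22.42% / 14.18% = 0.4965
β_Holloway = 0.641 × 35.79% / 14.18% = 1.6179
β_Larkin = 0.746 × 31.62% / 14.18% = 1.6635
β_Jessop = 0.291 × 24.45% / 14.18% = 0.5018
β_P = Σ w_i β_i = 0.07×1.9965 + 0.24×0.4965 + 0.17×1.6179 + 0.27×1.6635 + 0.25×0.5018 = 1.1086
MRP = 8.74% − 5.19% = 3.55%
E(R_P) = R_f + β_P × MRP = 5.19% + 1.1086 × 3.55% = 9.13%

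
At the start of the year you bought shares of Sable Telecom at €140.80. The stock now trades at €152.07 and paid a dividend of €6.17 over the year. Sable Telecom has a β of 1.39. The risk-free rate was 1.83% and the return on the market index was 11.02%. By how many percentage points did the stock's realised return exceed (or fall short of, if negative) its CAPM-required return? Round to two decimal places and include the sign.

-2.22%

Realised HPR = (P1 + D1 − P0) / P0 = (152.07 + 6.17 − 140.80) / 140.80 = 17.44 / 140.80 = 12.3864%
MRP = 11.02% − 1.83% = 9.19%
CAPM required = R_f + β·MRP = 1.83% + 1.39 × 9.19% = 14.6041%
α = realised − required = 12.3864% − 14.6041% = -2.22%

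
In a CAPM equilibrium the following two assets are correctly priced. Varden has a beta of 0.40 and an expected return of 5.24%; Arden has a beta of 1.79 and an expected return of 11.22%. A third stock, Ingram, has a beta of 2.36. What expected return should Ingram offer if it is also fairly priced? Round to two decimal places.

MRP (SML slope) = (11.22% − 5.24%) / (1.79 − 0.40) = 5.98% / 1.39 = 4.3022%
R_f (intercept) = 5.24% − 0.40 × 4.3022% = 3.5191%
E(R_Ingram) = R_f + β × MRP = 3.5191% + 2.36 × 4.3022% = 13.67%

13.67%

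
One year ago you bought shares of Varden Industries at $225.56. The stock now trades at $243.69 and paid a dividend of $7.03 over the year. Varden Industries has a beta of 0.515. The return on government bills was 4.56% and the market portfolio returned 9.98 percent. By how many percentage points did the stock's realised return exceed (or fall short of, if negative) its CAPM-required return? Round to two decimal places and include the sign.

Realised HPR = (P1 + D1 − P0) / P0 = (243.69 + 7.03 − 225.56) / 225.56 = 25.16 / 225.56 = 11.1545%
MRP = 9.98% − 4.56% = 5.42%
CAPM required = R_f + β·MRP = 4.56% + 0.515 × 5.42% = 7.35130%
α = realised − required = 11.1545% − 7.35130% = +3.80%

+3.80%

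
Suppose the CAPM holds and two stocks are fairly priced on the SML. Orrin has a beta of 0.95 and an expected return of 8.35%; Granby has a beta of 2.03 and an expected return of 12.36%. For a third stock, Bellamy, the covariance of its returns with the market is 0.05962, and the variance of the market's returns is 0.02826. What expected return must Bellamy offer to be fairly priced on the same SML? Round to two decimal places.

12.66%

MRP = (12.36% − 8.35%) / (2.03 − 0.95) = 3.7130%
R_f = 8.35% − 0.95 × 3.7130% = 4.8227%
β_Bellamy = Cov / Var(R_m) = 0.05962 / 0.02826 = 2.1097
E(R_Bellamy) = R_f + β × MRP = 4.8227% + 2.1097 × 3.7130% = 12.66%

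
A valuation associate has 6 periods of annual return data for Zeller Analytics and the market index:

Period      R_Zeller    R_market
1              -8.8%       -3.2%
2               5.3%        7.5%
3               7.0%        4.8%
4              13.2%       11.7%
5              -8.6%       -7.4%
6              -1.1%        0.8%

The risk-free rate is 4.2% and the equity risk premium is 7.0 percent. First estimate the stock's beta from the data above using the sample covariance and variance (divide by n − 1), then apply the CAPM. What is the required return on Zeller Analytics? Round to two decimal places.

12.72%

Mean R_i = (-8.8 + 5.3 + 7.0 + 13.2 − 8.6 − 1.1) / 6 = 1.1667%
Mean R_m = (-3.2 + 7.5 + 4.8 + 11.7 − 7.4 + 0.8) / 6 = 2.3667%
Σ(R_i − R̄_i)(R_m − R̄_m) = 302.1433  ⇒  Cov = 302.1433 / 5 = 60.4287
Σ(R_m − R̄_m)² = 248.2133  ⇒  Var(R_m) = 248.2133 / 5 = 49.6427
β = Cov / Var(R_m) = 60.4287 / 49.6427 = 1.2173
E(R) = R_f + β × MRP = 4.2% + 1.2173 × 7.0% = 12.72%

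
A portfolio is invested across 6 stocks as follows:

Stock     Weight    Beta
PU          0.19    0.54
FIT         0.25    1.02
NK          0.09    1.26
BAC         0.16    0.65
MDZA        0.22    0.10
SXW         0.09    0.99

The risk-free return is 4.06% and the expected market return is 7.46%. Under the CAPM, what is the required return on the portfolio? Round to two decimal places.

6.39%

β_P = Σ w_i β_i = 0.19×0.54 + 0.25×1.02 + 0.09×1.26 + 0.16×0.65 + 0.22×0.10 + 0.09×0.99 = 0.6861
MRP = 7.46% − 4.06% = 3.40%
E(R_P) = R_f + β_P × MRP = 4.06% + 0.6861 × 3.40% = 6.39%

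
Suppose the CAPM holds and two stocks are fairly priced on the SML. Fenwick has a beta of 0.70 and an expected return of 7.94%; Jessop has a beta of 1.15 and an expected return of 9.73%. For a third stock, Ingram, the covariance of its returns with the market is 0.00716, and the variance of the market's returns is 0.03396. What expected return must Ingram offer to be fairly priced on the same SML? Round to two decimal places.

MRP = (9.73% − 7.94%) / (1.15 − 0.70) = 3.9778%
R_f = 7.94% − 0.70 × 3.9778% = 5.1555%
β_Ingram = Cov / Var(R_m) = 0.00716 / 0.03396 = 0.2108
E(R_Ingram) = R_f + β × MRP = 5.1555% + 0.2108 × 3.9778% = 5.99%

5.99%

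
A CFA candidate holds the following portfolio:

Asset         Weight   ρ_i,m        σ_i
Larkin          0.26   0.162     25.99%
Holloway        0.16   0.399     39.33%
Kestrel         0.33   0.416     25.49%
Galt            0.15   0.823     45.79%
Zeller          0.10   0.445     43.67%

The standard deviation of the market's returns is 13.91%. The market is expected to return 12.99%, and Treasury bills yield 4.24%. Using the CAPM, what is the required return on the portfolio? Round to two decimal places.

β_Larkin = 0.162 × 25.99% / 13.91% = 0.3027
β_Holloway = 0.399 × 39.33% / 13.91% = 1.1282
β_Kestrel = 0.416 × 25.49% / 13.91% = 0.7623
β_Galt = 0.823 × 45.79% / 13.91% = 2.7092
β_Zeller = 0.445 × 43.67% / 13.91% = 1.3971
β_P = Σ w_i β_i = 0.26×0.3027 + 0.16×1.1282 + 0.33×0.7623 + 0.15×2.7092 + 0.10×1.3971 = 1.0569
MRP = 12.99% − 4.24% = 8.75%
E(R_P) = R_f + β_P × MRP = 4.24% + 1.0569 × 8.75% = 13.49%

13.49%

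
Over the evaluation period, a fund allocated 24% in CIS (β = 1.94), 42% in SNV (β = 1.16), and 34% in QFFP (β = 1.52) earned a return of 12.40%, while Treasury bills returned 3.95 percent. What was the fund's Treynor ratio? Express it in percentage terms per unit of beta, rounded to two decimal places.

β_P = 0.24×1.94 + 0.42×1.16 + 0.34×1.52 = 1.4696
Treynor = (R_P − R_f) / β_P = (12.40% − 3.95%) / 1.4696 = 8.45% / 1.4696 = 5.75%

5.75%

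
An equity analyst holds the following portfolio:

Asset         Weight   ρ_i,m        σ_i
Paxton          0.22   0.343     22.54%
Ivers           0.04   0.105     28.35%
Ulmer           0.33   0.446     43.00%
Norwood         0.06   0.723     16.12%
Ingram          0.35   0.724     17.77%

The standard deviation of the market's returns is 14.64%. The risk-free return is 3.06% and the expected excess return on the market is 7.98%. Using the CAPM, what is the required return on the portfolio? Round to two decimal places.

10.34%

β_Paxton = 0.343 × 22.54% / 14.64% = 0.5281
β_Ivers = 0.105 × 28.35% / 14.64% = 0.2033
β_Ulmer = 0.446 × 43.00% / 14.64% = 1.3100
β_Norwood = 0.723 × 16.12% / 14.64% = 0.7961
β_Ingram = 0.724 × 17.77% / 14.64% = 0.8788
β_P = Σ w_i β_i = 0.22×0.5281 + 0.04×0.2033 + 0.33×1.3100 + 0.06×0.7961 + 0.35×0.8788 = 0.9120
E(R_P) = R_f + β_P × MRP = 3.06% + 0.9120 × 7.98% = 10.34%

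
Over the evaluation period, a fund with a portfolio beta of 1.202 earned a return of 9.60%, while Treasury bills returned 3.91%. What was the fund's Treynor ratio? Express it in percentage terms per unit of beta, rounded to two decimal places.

Treynor = (R_P − R_f) / β_P = (9.60% − 3.91%) / 1.2020 = 5.69% / 1.2020 = 4.73%

4.73%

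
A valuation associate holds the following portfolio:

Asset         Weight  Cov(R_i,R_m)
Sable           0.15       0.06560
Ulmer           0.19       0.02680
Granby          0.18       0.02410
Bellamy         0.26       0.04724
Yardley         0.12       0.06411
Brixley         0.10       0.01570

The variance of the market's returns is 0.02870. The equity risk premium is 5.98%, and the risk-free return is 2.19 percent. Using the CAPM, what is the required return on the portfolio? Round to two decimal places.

β_Sable = 0.06560 / 0.02870 = 2.2857
β_Ulmer = 0.02680 / 0.02870 = 0.9338
β_Granby = 0.02410 / 0.02870 = 0.8397
β_Bellamy = 0.04724 / 0.02870 = 1.6460
β_Yardley = 0.06411 / 0.02870 = 2.2338
β_Brixley = 0.01570 / 0.02870 = 0.5470
β_P = Σ w_i β_i = 0.15×2.2857 + 0.19×0.9338 + 0.18×0.8397 + 0.26×1.6460 + 0.12×2.2338 + 0.10×0.5470 = 1.4221
E(R_P) = R_f + β_P × MRP = 2.19% + 1.4221 × 5.98% = 10.69%

10.69%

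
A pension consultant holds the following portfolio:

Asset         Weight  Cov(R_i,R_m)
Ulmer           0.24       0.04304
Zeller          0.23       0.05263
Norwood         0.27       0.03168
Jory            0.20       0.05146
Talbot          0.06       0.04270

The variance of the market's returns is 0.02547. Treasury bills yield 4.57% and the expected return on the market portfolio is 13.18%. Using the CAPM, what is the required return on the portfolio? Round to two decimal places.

19.39%

β_Ulmer = 0.04304 / 0.02547 = 1.6898
β_Zeller = 0.05263 / 0.02547 = 2.0664
β_Norwood = 0.03168 / 0.02547 = 1.2438
β_Jory = 0.05146 / 0.02547 = 2.0204
β_Talbot = 0.04270 / 0.02547 = 1.6765
β_P = Σ w_i β_i = 0.24×1.6898 + 0.23×2.0664 + 0.27×1.2438 + 0.20×2.0204 + 0.06×1.6765 = 1.7213
MRP = 13.18% − 4.57% = 8.61%
E(R_P) = R_f + β_P × MRP = 4.57% + 1.7213 × 8.61% = 19.39%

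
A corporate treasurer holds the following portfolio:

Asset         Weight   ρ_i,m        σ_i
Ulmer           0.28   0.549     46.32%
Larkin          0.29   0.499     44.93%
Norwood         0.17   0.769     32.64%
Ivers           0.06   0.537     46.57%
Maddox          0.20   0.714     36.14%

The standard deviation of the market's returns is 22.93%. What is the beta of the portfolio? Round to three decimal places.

β_Ulmer = 0.549 × 46.32% / 22.93% = 1.1090
β_Larkin = 0.499 × 44.93% / 22.93% = 0.9778
β_Norwood = 0.769 × 32.64% / 22.93% = 1.0946
β_Ivers = 0.537 × 46.57% / 22.93% = 1.0906
β_Maddox = 0.714 × 36.14% / 22.93% = 1.1253
β_P = Σ w_i β_i = 0.28×1.1090 + 0.29×0.9778 + 0.17×1.0946 + 0.06×1.0906 + 0.20×1.1253 = 1.0707

1.071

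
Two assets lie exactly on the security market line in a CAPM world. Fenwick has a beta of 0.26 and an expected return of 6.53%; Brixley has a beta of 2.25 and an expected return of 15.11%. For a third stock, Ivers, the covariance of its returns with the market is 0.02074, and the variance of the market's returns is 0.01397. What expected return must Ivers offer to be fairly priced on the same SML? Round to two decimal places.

MRP = (15.11% − 6.53%) / (2.25 − 0.26) = 4.3116%
R_f = 6.53% − 0.26 × 4.3116% = 5.4090%
β_Ivers = Cov / Var(R_m) = 0.02074 / 0.01397 = 1.4846
E(R_Ivers) = R_f + β × MRP = 5.4090% + 1.4846 × 4.3116% = 11.81%

11.81%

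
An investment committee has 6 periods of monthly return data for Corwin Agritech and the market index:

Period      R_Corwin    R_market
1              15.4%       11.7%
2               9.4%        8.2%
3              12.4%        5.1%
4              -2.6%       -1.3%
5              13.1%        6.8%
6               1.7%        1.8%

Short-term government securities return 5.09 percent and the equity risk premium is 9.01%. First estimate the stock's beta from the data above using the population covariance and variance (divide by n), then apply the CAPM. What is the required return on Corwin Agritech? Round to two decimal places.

Mean R_i = (15.4 + 9.4 + 12.4 − 2.6 + 13.1 + 1.7) / 6 = 8.2333%
Mean R_m = (11.7 + 8.2 + 5.1 − 1.3 + 6.8 + 1.8) / 6 = 5.3833%
Σ(R_i − R̄_i)(R_m − R̄_m) = 150.0833  ⇒  Cov = 150.0833 / 6 = 25.0139
Σ(R_m − R̄_m)² = 107.4283  ⇒  Var(R_m) = 107.4283 / 6 = 17.9047
β = Cov / Var(R_m) = 25.0139 / 17.9047 = 1.3971
E(R) = R_f + β × MRP = 5.09% + 1.3971 × 9.01% = 17.68%

17.68%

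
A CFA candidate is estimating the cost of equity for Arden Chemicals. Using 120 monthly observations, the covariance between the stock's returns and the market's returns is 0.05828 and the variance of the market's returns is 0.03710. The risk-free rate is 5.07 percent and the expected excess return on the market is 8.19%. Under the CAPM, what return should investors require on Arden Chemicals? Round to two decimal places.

β = Cov(R_i, R_m) / Var(R_m) = 0.05828 / 0.03710 = 1.5709
E(R) = R_f + β × MRP = 5.07% + 1.5709 × 8.19% = 17.94%

17.94%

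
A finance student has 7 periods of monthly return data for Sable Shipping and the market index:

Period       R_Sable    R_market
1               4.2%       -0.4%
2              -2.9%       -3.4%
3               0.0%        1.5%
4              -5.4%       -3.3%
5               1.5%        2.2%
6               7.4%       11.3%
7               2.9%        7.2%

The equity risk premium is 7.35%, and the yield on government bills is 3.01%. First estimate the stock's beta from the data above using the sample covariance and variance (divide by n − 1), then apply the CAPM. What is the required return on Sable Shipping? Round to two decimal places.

Mean R_i = (4.2 − 2.9 + 0.0 − 5.4 + 1.5 + 7.4 + 2.9) / 7 = 1.1000%
Mean R_m = (-0.4 − 3.4 + 1.5 − 3.3 + 2.2 + 11.3 + 7.2) / 7 = 2.1571%
Σ(R_i − R̄_i)(R_m − R̄_m) = 117.1900  ⇒  Cov = 117.1900 / 6 = 19.5317
Σ(R_m − R̄_m)² = 176.6571  ⇒  Var(R_m) = 176.6571 / 6 = 29.4429
β = Cov / Var(R_m) = 19.5317 / 29.4429 = 0.6634
E(R) = R_f + β × MRP = 3.01% + 0.6634 × 7.35% = 7.89%

7.89%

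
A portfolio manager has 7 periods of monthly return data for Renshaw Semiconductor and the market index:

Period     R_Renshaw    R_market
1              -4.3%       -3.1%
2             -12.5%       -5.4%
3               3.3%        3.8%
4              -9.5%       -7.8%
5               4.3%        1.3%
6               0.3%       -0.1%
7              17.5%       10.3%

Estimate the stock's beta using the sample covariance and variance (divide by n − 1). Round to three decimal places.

Mean R_i = (-4.3 − 12.5 + 3.3 − 9.5 + 4.3 + 0.3 + 17.5) / 7 = -0.1286%
Mean R_m = (-3.1 − 5.4 + 3.8 − 7.8 + 1.3 − 0.1 + 10.3) / 7 = -0.1429%
Σ(R_i − R̄_i)(R_m − R̄_m) = 353.1514  ⇒  Cov = 353.1514 / 6 = 58.8586
Σ(R_m − R̄_m)² = 221.6971  ⇒  Var(R_m) = 221.6971 / 6 = 36.9495
β = Cov / Var(R_m) = 58.8586 / 36.9495 = 1.5929

1.593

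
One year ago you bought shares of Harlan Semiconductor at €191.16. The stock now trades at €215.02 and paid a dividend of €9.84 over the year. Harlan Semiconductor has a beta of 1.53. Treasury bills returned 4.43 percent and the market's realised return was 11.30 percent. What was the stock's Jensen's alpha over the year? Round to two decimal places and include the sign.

Realised HPR = (P1 + D1 − P0) / P0 = (215.02 + 9.84 − 191.16) / 191.16 = 33.70 / 191.16 = 17.6292%
MRP = 11.30% − 4.43% = 6.87%
CAPM required = R_f + β·MRP = 4.43% + 1.53 × 6.87% = 14.9411%
α = realised − required = 17.6292% − 14.9411% = +2.69%

+2.69%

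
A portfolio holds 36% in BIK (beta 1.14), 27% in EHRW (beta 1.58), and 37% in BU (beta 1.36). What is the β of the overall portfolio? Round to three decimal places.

1.340

β_P = Σ w_i β_i = 0.36×1.14 + 0.27×1.58 + 0.37×1.36 = 1.3402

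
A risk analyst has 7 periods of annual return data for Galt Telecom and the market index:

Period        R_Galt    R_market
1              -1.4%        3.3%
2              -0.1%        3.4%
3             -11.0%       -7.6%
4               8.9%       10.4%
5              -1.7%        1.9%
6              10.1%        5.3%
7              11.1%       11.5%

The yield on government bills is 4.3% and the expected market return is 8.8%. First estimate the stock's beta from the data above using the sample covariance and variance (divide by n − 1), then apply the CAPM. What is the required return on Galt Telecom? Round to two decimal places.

Mean R_i = (-1.4 − 0.1 − 11.0 + 8.9 − 1.7 + 10.1 + 11.1) / 7 = 2.2714%
Mean R_m = (3.3 + 3.4 − 7.6 + 10.4 + 1.9 + 5.3 + 11.5) / 7 = 4.0286%
Σ(R_i − R̄_i)(R_m − R̄_m) = 285.0957  ⇒  Cov = 285.0957 / 6 = 47.5160
Σ(R_m − R̄_m)² = 238.7143  ⇒  Var(R_m) = 238.7143 / 6 = 39.7857
β = Cov / Var(R_m) = 47.5160 / 39.7857 = 1.1943
MRP = 8.8% − 4.3% = 4.50%
E(R) = R_f + β × MRP = 4.3% + 1.1943 × 4.5% = 9.67%

9.67%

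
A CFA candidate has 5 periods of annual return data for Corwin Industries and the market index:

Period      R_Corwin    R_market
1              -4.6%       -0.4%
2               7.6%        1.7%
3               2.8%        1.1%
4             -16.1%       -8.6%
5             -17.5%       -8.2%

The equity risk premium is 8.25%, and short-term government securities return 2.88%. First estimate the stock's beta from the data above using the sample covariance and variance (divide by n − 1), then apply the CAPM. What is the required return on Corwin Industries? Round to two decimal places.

20.31%

Mean R_i = (-4.6 + 7.6 + 2.8 − 16.1 − 17.5) / 5 = -5.5600%
Mean R_m = (-0.4 + 1.7 + 1.1 − 8.6 − 8.2) / 5 = -2.8800%
Σ(R_i − R̄_i)(R_m − R̄_m) = 219.7360  ⇒  Cov = 219.7360 / 4 = 54.9340
Σ(R_m − R̄_m)² = 103.9880  ⇒  Var(R_m) = 103.9880 / 4 = 25.9970
β = Cov / Var(R_m) = 54.9340 / 25.9970 = 2.1131
E(R) = R_f + β × MRP = 2.88% + 2.1131 × 8.25% = 20.31%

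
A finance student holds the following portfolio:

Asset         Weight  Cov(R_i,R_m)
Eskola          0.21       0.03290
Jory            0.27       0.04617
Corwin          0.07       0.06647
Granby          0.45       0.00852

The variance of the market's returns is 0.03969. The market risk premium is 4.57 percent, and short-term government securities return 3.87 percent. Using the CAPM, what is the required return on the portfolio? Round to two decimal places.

7.08%

β_Eskola = 0.03290 / 0.03969 = 0.8289
β_Jory = 0.04617 / 0.03969 = 1.1633
β_Corwin = 0.06647 / 0.03969 = 1.6747
β_Granby = 0.00852 / 0.03969 = 0.2147
β_P = Σ w_i β_i = 0.21×0.8289 + 0.27×1.1633 + 0.07×1.6747 + 0.45×0.2147 = 0.7020
E(R_P) = R_f + β_P × MRP = 3.87% + 0.7020 × 4.57% = 7.08%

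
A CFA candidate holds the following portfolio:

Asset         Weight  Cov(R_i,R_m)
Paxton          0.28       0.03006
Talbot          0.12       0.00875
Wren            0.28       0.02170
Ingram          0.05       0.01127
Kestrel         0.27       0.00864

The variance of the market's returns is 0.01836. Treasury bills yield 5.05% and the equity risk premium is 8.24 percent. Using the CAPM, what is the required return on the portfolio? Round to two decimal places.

β_Paxton = 0.03006 / 0.01836 = 1.6373
β_Talbot = 0.00875 / 0.01836 = 0.4766
β_Wren = 0.02170 / 0.01836 = 1.1819
β_Ingram = 0.01127 / 0.01836 = 0.6138
β_Kestrel = 0.00864 / 0.01836 = 0.4706
β_P = Σ w_i β_i = 0.28×1.6373 + 0.12×0.4766 + 0.28×1.1819 + 0.05×0.6138 + 0.27×0.4706 = 1.0043
E(R_P) = R_f + β_P × MRP = 5.05% + 1.0043 × 8.24% = 13.33%

13.33%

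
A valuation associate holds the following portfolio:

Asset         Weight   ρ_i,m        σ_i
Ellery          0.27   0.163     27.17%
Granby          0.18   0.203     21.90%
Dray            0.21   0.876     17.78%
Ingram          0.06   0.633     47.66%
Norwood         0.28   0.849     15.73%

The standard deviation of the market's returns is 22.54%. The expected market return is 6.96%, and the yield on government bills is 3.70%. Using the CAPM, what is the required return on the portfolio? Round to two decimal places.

5.26%

β_Ellery = 0.163 × 27.17% / 22.54% = 0.1965
β_Granby = 0.203 × 21.90% / 22.54% = 0.1972
β_Dray = 0.876 × 17.78% / 22.54% = 0.6910
β_Ingram = 0.633 × 47.66% / 22.54% = 1.3385
β_Norwood = 0.849 × 15.73% / 22.54% = 0.5925
β_P = Σ w_i β_i = 0.27×0.1965 + 0.18×0.1972 + 0.21×0.6910 + 0.06×1.3385 + 0.28×0.5925 = 0.4799
MRP = 6.96% − 3.70% = 3.26%
E(R_P) = R_f + β_P × MRP = 3.70% + 0.4799 × 3.26% = 5.26%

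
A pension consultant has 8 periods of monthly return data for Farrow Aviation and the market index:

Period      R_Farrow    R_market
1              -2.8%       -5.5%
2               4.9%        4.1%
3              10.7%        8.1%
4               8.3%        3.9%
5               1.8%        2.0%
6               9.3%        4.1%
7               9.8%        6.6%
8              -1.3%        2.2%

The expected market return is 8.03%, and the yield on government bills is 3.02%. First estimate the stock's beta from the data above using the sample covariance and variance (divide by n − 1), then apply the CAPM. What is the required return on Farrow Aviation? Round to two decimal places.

Mean R_i = (-2.8 + 4.9 + 10.7 + 8.3 + 1.8 + 9.3 + 9.8 − 1.3) / 8 = 5.0875%
Mean R_m = (-5.5 + 4.1 + 8.1 + 3.9 + 2.0 + 4.1 + 6.6 + 2.2) / 8 = 3.1875%
Σ(R_i − R̄_i)(R_m − R̄_m) = 128.3488  ⇒  Cov = 128.3488 / 7 = 18.3355
Σ(R_m − R̄_m)² = 115.8088  ⇒  Var(R_m) = 115.8088 / 7 = 16.5441
β = Cov / Var(R_m) = 18.3355 / 16.5441 = 1.1083
MRP = 8.03% − 3.02% = 5.01%
E(R) = R_f + β × MRP = 3.02% + 1.1083 × 5.01% = 8.57%

8.57%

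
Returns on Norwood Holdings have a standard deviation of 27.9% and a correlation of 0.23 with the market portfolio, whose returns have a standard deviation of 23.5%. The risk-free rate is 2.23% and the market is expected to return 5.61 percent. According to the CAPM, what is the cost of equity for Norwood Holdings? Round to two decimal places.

3.15%

β = ρ × σ_i / σ_m = 0.23 × 27.9% / 23.5% = 0.2731
MRP = 5.61% − 2.23% = 3.38%
E(R) = 2.23% + 0.2731 × 3.38% = 3.15%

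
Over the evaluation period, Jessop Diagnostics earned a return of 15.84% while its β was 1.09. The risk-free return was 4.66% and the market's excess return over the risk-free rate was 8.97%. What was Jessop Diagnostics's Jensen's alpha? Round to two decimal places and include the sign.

CAPM benchmark = R_f + β(R_m − R_f) = 4.66% + 1.09 × 8.97% = 14.4373%
α = actual − benchmark = 15.84% − 14.4373% = +1.40%

+1.40%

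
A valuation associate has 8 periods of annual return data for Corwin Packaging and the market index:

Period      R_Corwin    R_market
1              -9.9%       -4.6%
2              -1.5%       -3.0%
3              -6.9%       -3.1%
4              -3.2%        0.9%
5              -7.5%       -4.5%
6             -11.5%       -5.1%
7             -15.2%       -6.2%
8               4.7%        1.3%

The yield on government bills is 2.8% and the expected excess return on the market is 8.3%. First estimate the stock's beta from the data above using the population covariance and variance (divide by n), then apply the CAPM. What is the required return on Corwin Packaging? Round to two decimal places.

Mean R_i = (-9.9 − 1.5 − 6.9 − 3.2 − 7.5 − 11.5 − 15.2 + 4.7) / 8 = -6.3750%
Mean R_m = (-4.6 − 3.0 − 3.1 + 0.9 − 4.5 − 5.1 − 6.2 + 1.3) / 8 = -3.0375%
Σ(R_i − R̄_i)(R_m − R̄_m) = 106.3875  ⇒  Cov = 106.3875 / 8 = 13.2984
Σ(R_m − R̄_m)² = 53.1588  ⇒  Var(R_m) = 53.1588 / 8 = 6.6449
β = Cov / Var(R_m) = 13.2984 / 6.6449 = 2.0013
E(R) = R_f + β × MRP = 2.8% + 2.0013 × 8.3% = 19.41%

19.41%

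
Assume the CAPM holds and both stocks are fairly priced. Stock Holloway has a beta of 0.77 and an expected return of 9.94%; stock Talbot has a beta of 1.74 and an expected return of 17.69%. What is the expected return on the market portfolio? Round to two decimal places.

Both satisfy E(R) = R_f + β·MRP, so the slope of the SML is
MRP = (17.69% − 9.94%) / (1.74 − 0.77) = 7.75% / 0.97 = 7.9897%
R_f = E(R_Holloway) − β_Holloway·MRP = 9.94% − 0.77 × 7.9897% = 3.7879%
E(R_m) = R_f + MRP = 3.7879% + 7.9897% = 11.78%

11.78%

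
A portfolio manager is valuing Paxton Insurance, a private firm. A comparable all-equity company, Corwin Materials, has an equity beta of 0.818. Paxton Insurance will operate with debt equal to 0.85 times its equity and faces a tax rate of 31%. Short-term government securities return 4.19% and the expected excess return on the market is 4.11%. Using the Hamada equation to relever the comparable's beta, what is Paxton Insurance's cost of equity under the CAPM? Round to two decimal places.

9.52%

β_L = β_U × [1 + (1 − t)(D/E)] = 0.818 × [1 + (1 − 0.31) × 0.85]
    = 0.818 × [1 + 0.69 × 0.85] = 0.818 × 1.5865 = 1.2978
E(R) = R_f + β_L × MRP = 4.19% + 1.2978 × 4.11% = 9.52%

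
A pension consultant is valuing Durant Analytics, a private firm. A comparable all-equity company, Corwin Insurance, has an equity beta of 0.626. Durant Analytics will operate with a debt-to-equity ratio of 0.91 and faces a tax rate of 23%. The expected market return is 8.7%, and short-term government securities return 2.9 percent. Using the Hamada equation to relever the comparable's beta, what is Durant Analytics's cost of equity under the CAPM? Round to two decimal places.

9.07%

β_L = β_U × [1 + (1 − t)(D/E)] = 0.626 × [1 + (1 − 0.23) × 0.91]
    = 0.626 × [1 + 0.77 × 0.91] = 0.626 × 1.7007 = 1.0646
MRP = 8.7% − 2.9% = 5.80%
E(R) = R_f + β_L × MRP = 2.9% + 1.0646 × 5.8% = 9.07%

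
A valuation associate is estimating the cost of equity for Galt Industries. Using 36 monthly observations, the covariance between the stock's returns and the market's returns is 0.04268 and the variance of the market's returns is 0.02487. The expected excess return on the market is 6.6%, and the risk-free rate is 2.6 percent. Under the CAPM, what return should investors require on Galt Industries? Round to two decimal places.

β = Cov(R_i, R_m) / Var(R_m) = 0.04268 / 0.02487 = 1.7161
E(R) = R_f + β × MRP = 2.6% + 1.7161 × 6.6% = 13.93%

13.93%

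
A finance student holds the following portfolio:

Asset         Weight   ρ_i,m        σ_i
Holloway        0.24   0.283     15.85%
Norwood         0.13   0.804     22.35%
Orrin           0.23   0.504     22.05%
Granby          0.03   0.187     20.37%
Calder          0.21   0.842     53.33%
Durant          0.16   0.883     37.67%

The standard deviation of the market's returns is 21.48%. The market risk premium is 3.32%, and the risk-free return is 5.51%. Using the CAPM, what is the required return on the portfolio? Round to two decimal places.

8.73%

β_Holloway = 0.283 × 15.85% / 21.48% = 0.2088
β_Norwood = 0.804 × 22.35% / 21.48% = 0.8366
β_Orrin = 0.504 × 22.05% / 21.48% = 0.5174
β_Granby = 0.187 × 20.37% / 21.48% = 0.1773
β_Calder = 0.842 × 53.33% / 21.48% = 2.0905
β_Durant = 0.883 × 37.67% / 21.48% = 1.5485
β_P = Σ w_i β_i = 0.24×0.2088 + 0.13×0.8366 + 0.23×0.5174 + 0.03×0.1773 + 0.21×2.0905 + 0.16×1.5485 = 0.9700
E(R_P) = R_f + β_P × MRP = 5.51% + 0.9700 × 3.32% = 8.73%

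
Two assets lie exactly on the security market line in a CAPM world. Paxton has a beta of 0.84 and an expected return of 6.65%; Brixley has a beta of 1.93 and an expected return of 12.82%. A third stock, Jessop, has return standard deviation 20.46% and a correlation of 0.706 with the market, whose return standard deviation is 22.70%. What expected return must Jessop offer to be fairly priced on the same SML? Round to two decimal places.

MRP = (12.82% − 6.65%) / (1.93 − 0.84) = 5.6606%
R_f = 6.65% − 0.84 × 5.6606% = 1.8951%
β_Jessop = ρ·σ_i/σ_m = 0.706 × 20.46 / 22.70 = 0.6363
E(R_Jessop) = R_f + β × MRP = 1.8951% + 0.6363 × 5.6606% = 5.50%

5.50%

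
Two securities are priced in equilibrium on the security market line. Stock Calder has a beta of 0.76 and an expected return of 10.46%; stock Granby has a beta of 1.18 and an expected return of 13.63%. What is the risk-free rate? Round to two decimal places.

4.72%

Both satisfy E(R) = R_f + β·MRP, so the slope of the SML is
MRP = (13.63% − 10.46%) / (1.18 − 0.76) = 3.17% / 0.42 = 7.5476%
R_f = E(R_Calder) − β_Calder·MRP = 10.46% − 0.76 × 7.5476% = 4.7238%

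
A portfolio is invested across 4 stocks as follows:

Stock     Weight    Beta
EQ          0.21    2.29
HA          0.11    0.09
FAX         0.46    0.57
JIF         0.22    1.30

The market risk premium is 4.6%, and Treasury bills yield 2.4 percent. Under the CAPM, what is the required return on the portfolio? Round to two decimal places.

β_P = Σ w_i β_i = 0.21×2.29 + 0.11×0.09 + 0.46×0.57 + 0.22×1.30 = 1.0390
E(R_P) = R_f + β_P × MRP = 2.4% + 1.0390 × 4.6% = 7.18%

7.18%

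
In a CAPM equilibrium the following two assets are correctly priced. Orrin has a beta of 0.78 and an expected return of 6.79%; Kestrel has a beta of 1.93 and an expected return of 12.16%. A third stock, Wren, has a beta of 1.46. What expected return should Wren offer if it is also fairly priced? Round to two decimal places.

MRP (SML slope) = (12.16% − 6.79%) / (1.93 − 0.78) = 5.37% / 1.15 = 4.6696%
R_f (intercept) = 6.79% − 0.78 × 4.6696% = 3.1477%
E(R_Wren) = R_f + β × MRP = 3.1477% + 1.46 × 4.6696% = 9.97%

9.97%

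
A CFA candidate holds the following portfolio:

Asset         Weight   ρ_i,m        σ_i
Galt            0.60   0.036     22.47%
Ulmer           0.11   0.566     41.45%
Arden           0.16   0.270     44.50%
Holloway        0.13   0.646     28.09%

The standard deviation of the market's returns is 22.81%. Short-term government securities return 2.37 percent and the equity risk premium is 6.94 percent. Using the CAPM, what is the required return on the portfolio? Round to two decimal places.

4.61%

β_Galt = 0.036 × 22.47% / 22.81% = 0.0355
β_Ulmer = 0.566 × 41.45% / 22.81% = 1.0285
β_Arden = 0.270 × 44.50% / 22.81% = 0.5267
β_Holloway = 0.646 × 28.09% / 22.81% = 0.7955
β_P = Σ w_i β_i = 0.60×0.0355 + 0.11×1.0285 + 0.16×0.5267 + 0.13×0.7955 = 0.3221
E(R_P) = R_f + β_P × MRP = 2.37% + 0.3221 × 6.94% = 4.61%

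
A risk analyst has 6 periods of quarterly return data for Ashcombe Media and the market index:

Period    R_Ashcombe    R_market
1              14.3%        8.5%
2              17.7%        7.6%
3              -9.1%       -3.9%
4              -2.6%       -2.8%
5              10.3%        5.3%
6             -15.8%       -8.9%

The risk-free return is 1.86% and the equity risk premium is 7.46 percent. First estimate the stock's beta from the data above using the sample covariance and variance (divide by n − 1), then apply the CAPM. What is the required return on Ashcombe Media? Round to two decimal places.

Mean R_i = (14.3 + 17.7 − 9.1 − 2.6 + 10.3 − 15.8) / 6 = 2.4667%
Mean R_m = (8.5 + 7.6 − 3.9 − 2.8 + 5.3 − 8.9) / 6 = 0.9667%
Σ(R_i − R̄_i)(R_m − R̄_m) = 479.7433  ⇒  Cov = 479.7433 / 5 = 95.9487
Σ(R_m − R̄_m)² = 254.7533  ⇒  Var(R_m) = 254.7533 / 5 = 50.9507
β = Cov / Var(R_m) = 95.9487 / 50.9507 = 1.8832
E(R) = R_f + β × MRP = 1.86% + 1.8832 × 7.46% = 15.91%

15.91%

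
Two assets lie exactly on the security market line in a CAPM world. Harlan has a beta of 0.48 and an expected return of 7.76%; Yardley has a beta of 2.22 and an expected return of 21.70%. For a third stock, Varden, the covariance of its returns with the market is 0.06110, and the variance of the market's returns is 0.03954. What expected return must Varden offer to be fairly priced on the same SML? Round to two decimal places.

MRP = (21.70% − 7.76%) / (2.22 − 0.48) = 8.0115%
R_f = 7.76% − 0.48 × 8.0115% = 3.9145%
β_Varden = Cov / Var(R_m) = 0.06110 / 0.03954 = 1.5453
E(R_Varden) = R_f + β × MRP = 3.9145% + 1.5453 × 8.0115% = 16.29%

16.29%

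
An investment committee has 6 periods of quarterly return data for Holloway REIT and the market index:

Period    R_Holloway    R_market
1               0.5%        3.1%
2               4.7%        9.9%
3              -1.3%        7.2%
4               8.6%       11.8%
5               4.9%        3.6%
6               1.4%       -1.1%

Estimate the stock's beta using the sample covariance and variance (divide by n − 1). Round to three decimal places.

Mean R_i = (0.5 + 4.7 − 1.3 + 8.6 + 4.9 + 1.4) / 6 = 3.1333%
Mean R_m = (3.1 + 9.9 + 7.2 + 11.8 + 3.6 − 1.1) / 6 = 5.7500%
Σ(R_i − R̄_i)(R_m − R̄_m) = 48.2000  ⇒  Cov = 48.2000 / 5 = 9.6400
Σ(R_m − R̄_m)² = 114.4950  ⇒  Var(R_m) = 114.4950 / 5 = 22.8990
β = Cov / Var(R_m) = 9.6400 / 22.8990 = 0.4210

0.421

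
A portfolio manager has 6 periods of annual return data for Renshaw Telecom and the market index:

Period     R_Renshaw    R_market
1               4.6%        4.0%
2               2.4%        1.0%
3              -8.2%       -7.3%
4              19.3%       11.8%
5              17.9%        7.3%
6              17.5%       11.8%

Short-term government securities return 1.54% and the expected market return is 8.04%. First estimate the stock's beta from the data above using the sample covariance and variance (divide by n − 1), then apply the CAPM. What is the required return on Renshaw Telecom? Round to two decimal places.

Mean R_i = (4.6 + 2.4 − 8.2 + 19.3 + 17.9 + 17.5) / 6 = 8.9167%
Mean R_m = (4.0 + 1.0 − 7.3 + 11.8 + 7.3 + 11.8) / 6 = 4.7667%
Σ(R_i − R̄_i)(R_m − R̄_m) = 390.5533  ⇒  Cov = 390.5533 / 5 = 78.1107
Σ(R_m − R̄_m)² = 265.7333  ⇒  Var(R_m) = 265.7333 / 5 = 53.1467
β = Cov / Var(R_m) = 78.1107 / 53.1467 = 1.4697
MRP = 8.04% − 1.54% = 6.50%
E(R) = R_f + β × MRP = 1.54% + 1.4697 × 6.50% = 11.09%

11.09%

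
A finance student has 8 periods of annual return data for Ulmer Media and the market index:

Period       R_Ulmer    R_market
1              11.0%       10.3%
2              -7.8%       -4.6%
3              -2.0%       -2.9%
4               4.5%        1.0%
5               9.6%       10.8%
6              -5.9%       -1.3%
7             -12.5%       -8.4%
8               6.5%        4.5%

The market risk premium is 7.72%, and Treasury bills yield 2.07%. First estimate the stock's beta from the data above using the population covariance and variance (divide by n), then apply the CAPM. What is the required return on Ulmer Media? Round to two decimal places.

Mean R_i = (11.0 − 7.8 − 2.0 + 4.5 + 9.6 − 5.9 − 12.5 + 6.5) / 8 = 0.4250%
Mean R_m = (10.3 − 4.6 − 2.9 + 1.0 + 10.8 − 1.3 − 8.4 + 4.5) / 8 = 1.1750%
Σ(R_i − R̄_i)(R_m − R̄_m) = 401.0850  ⇒  Cov = 401.0850 / 8 = 50.1356
Σ(R_m − R̄_m)² = 334.7550  ⇒  Var(R_m) = 334.7550 / 8 = 41.8444
β = Cov / Var(R_m) = 50.1356 / 41.8444 = 1.1981
E(R) = R_f + β × MRP = 2.07% + 1.1981 × 7.72% = 11.32%

11.32%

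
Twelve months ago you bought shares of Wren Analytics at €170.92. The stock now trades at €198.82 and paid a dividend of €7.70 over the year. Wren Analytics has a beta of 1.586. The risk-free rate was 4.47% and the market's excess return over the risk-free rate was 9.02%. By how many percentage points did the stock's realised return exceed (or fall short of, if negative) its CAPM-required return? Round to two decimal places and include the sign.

Realised HPR = (P1 + D1 − P0) / P0 = (198.82 + 7.70 − 170.92) / 170.92 = 35.60 / 170.92 = 20.8285%
CAPM required = R_f + β·MRP = 4.47% + 1.586 × 9.02% = 18.77572%
α = realised − required = 20.8285% − 18.77572% = +2.05%

+2.05%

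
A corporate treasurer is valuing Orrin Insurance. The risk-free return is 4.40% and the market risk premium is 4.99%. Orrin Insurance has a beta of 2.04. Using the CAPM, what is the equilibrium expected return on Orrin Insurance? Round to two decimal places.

E(R) = R_f + β × MRP = 4.40% + 2.04 × 4.99% = 14.58%

14.58%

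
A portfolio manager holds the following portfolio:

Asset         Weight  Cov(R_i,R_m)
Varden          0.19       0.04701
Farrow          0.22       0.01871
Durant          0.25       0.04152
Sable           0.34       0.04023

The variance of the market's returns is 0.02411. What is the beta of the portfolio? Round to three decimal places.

β_Varden = 0.04701 / 0.02411 = 1.9498
β_Farrow = 0.01871 / 0.02411 = 0.7760
β_Durant = 0.04152 / 0.02411 = 1.7221
β_Sable = 0.04023 / 0.02411 = 1.6686
β_P = Σ w_i β_i = 0.19×1.9498 + 0.22×0.7760 + 0.25×1.7221 + 0.34×1.6686 = 1.5390

1.539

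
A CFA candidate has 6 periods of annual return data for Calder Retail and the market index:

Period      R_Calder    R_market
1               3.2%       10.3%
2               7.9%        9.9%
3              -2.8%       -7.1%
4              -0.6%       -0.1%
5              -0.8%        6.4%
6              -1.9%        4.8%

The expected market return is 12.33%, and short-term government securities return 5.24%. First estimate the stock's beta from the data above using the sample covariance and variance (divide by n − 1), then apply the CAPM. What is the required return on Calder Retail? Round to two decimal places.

Mean R_i = (3.2 + 7.9 − 2.8 − 0.6 − 0.8 − 1.9) / 6 = 0.8333%
Mean R_m = (10.3 + 9.9 − 7.1 − 0.1 + 6.4 + 4.8) / 6 = 4.0333%
Σ(R_i − R̄_i)(R_m − R̄_m) = 96.7033  ⇒  Cov = 96.7033 / 5 = 19.3407
Σ(R_m − R̄_m)² = 220.9133  ⇒  Var(R_m) = 220.9133 / 5 = 44.1827
β = Cov / Var(R_m) = 19.3407 / 44.1827 = 0.4377
MRP = 12.33% − 5.24% = 7.09%
E(R) = R_f + β × MRP = 5.24% + 0.4377 × 7.09% = 8.34%

8.34%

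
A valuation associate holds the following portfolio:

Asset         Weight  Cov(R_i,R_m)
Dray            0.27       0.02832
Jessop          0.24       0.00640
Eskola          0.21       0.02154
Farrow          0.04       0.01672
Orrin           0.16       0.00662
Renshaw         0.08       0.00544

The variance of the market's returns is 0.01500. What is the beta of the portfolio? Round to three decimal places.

β_Dray = 0.02832 / 0.01500 = 1.8880
β_Jessop = 0.00640 / 0.01500 = 0.4267
β_Eskola = 0.02154 / 0.01500 = 1.4360
β_Farrow = 0.01672 / 0.01500 = 1.1147
β_Orrin = 0.00662 / 0.01500 = 0.4413
β_Renshaw = 0.00544 / 0.01500 = 0.3627
β_P = Σ w_i β_i = 0.27×1.8880 + 0.24×0.4267 + 0.21×1.4360 + 0.04×1.1147 + 0.16×0.4413 + 0.08×0.3627 = 1.0579

1.058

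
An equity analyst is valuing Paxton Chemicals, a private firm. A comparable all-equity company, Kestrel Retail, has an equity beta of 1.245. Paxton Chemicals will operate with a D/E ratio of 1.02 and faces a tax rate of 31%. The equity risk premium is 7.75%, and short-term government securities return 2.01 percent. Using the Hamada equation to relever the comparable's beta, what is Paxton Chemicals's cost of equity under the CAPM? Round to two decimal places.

β_L = β_U × [1 + (1 − t)(D/E)] = 1.245 × [1 + (1 − 0.31) × 1.02]
    = 1.245 × [1 + 0.69 × 1.02] = 1.245 × 1.7038 = 2.1212
E(R) = R_f + β_L × MRP = 2.01% + 2.1212 × 7.75% = 18.45%

18.45%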